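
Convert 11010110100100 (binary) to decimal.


Positional values:
Bit 2: 1 × 2^2 = 4
Bit 5: 1 × 2^5 = 32
Bit 7: 1 × 2^7 = 128
Bit 8: 1 × 2^8 = 256
Bit 10: 1 × 2^10 = 1024
Bit 12: 1 × 2^12 = 4096
Bit 13: 1 × 2^13 = 8192
Sum = 4 + 32 + 128 + 256 + 1024 + 4096 + 8192
= 13732


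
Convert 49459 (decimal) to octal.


Divide by 8 repeatedly:
49459 ÷ 8 = 6182 remainder 3
6182 ÷ 8 = 772 remainder 6
772 ÷ 8 = 96 remainder 4
96 ÷ 8 = 12 remainder 0
12 ÷ 8 = 1 remainder 4
1 ÷ 8 = 0 remainder 1
Reading remainders bottom-up:
= 0o140463


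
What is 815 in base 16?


Divide by 16 repeatedly:
815 ÷ 16 = 50 remainder 15 (F)
50 ÷ 16 = 3 remainder 2 (2)
3 ÷ 16 = 0 remainder 3 (3)
Reading remainders bottom-up:
= 0x32F


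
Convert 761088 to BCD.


Each digit → 4-bit binary:
  7 → 0111
  6 → 0110
  1 → 0001
  0 → 0000
  8 → 1000
  8 → 1000
= 0111 0110 0001 0000 1000 1000


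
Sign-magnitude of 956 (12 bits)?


Sign bit: 0 (positive)
Magnitude: 956 = 01110111100
= 001110111100


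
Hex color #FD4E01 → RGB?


Hex: #FD4E01
R = FD₁₆ = 253
G = 4E₁₆ = 78
B = 01₁₆ = 1
= RGB(253, 78, 1)


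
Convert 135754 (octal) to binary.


Each octal digit → 3 binary bits:
  1 = 001
  3 = 011
  5 = 101
  7 = 111
  5 = 101
  4 = 100
Concatenate: 001 011 101 111 101 100
= 001011101111101100


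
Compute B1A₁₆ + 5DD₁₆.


Align and add column by column (LSB to MSB, each column mod 16 with carry):
  0B1A
+ 05DD
  ----
  col 0: A(10) + D(13) + 0 (carry in) = 23 → 7(7), carry out 1
  col 1: 1(1) + D(13) + 1 (carry in) = 15 → F(15), carry out 0
  col 2: B(11) + 5(5) + 0 (carry in) = 16 → 0(0), carry out 1
  col 3: 0(0) + 0(0) + 1 (carry in) = 1 → 1(1), carry out 0
Reading digits MSB→LSB: 10F7
Strip leading zeros: 10F7
= 0x10F7


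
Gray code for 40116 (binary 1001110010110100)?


Binary: 1001110010110100
Gray code: G = B XOR (B >> 1)
B >> 1 = 0100111001011010
1001110010110100 XOR 0100111001011010:
  1 XOR 0 = 1
  0 XOR 1 = 1
  0 XOR 0 = 0
  1 XOR 0 = 1
  1 XOR 1 = 0
  1 XOR 1 = 0
  0 XOR 1 = 1
  0 XOR 0 = 0
  1 XOR 0 = 1
  0 XOR 1 = 1
  1 XOR 0 = 1
  1 XOR 1 = 0
  0 XOR 1 = 1
  1 XOR 0 = 1
  0 XOR 1 = 1
  0 XOR 0 = 0
= 1101001011101110


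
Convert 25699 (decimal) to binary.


Divide by 2 repeatedly:
25699 ÷ 2 = 12849 remainder 1
12849 ÷ 2 = 6424 remainder 1
6424 ÷ 2 = 3212 remainder 0
3212 ÷ 2 = 1606 remainder 0
1606 ÷ 2 = 803 remainder 0
803 ÷ 2 = 401 remainder 1
401 ÷ 2 = 200 remainder 1
200 ÷ 2 = 100 remainder 0
100 ÷ 2 = 50 remainder 0
50 ÷ 2 = 25 remainder 0
25 ÷ 2 = 12 remainder 1
12 ÷ 2 = 6 remainder 0
6 ÷ 2 = 3 remainder 0
3 ÷ 2 = 1 remainder 1
1 ÷ 2 = 0 remainder 1
Reading remainders bottom-up:
= 110010001100011


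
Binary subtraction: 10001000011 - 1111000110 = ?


Align and subtract column by column (LSB to MSB, borrowing when needed):
  10001000011
- 01111000110
  -----------
  col 0: (1 - 0 borrow-in) - 0 → 1 - 0 = 1, borrow out 0
  col 1: (1 - 0 borrow-in) - 1 → 1 - 1 = 0, borrow out 0
  col 2: (0 - 0 borrow-in) - 1 → borrow from next column: (0+2) - 1 = 1, borrow out 1
  col 3: (0 - 1 borrow-in) - 0 → borrow from next column: (-1+2) - 0 = 1, borrow out 1
  col 4: (0 - 1 borrow-in) - 0 → borrow from next column: (-1+2) - 0 = 1, borrow out 1
  col 5: (0 - 1 borrow-in) - 0 → borrow from next column: (-1+2) - 0 = 1, borrow out 1
  col 6: (1 - 1 borrow-in) - 1 → borrow from next column: (0+2) - 1 = 1, borrow out 1
  col 7: (0 - 1 borrow-in) - 1 → borrow from next column: (-1+2) - 1 = 0, borrow out 1
  col 8: (0 - 1 borrow-in) - 1 → borrow from next column: (-1+2) - 1 = 0, borrow out 1
  col 9: (0 - 1 borrow-in) - 1 → borrow from next column: (-1+2) - 1 = 0, borrow out 1
  col 10: (1 - 1 borrow-in) - 0 → 0 - 0 = 0, borrow out 0
Reading bits MSB→LSB: 00001111101
Strip leading zeros: 1111101
= 1111101


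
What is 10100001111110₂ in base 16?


Group into 4-bit nibbles: 0010100001111110
  0010 = 2
  1000 = 8
  0111 = 7
  1110 = E
= 0x287E


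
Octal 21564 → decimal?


Positional values:
Position 0: 4 × 8^0 = 4
Position 1: 6 × 8^1 = 48
Position 2: 5 × 8^2 = 320
Position 3: 1 × 8^3 = 512
Position 4: 2 × 8^4 = 8192
Sum = 4 + 48 + 320 + 512 + 8192
= 9076


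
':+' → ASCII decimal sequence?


String: ':+'  (2 characters)
Per-character ASCII lookup:
  ':': special character: ':' = 58
  '+': special character: '+' = 43
= 58 43


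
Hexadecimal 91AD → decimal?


Positional values:
Position 0: D × 16^0 = 13 × 1 = 13
Position 1: A × 16^1 = 10 × 16 = 160
Position 2: 1 × 16^2 = 1 × 256 = 256
Position 3: 9 × 16^3 = 9 × 4096 = 36864
Sum = 13 + 160 + 256 + 36864
= 37293


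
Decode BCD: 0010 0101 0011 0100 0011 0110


Each 4-bit group → digit:
  0010 → 2
  0101 → 5
  0011 → 3
  0100 → 4
  0011 → 3
  0110 → 6
= 253436


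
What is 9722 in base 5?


Divide by 5 repeatedly:
9722 ÷ 5 = 1944 remainder 2
1944 ÷ 5 = 388 remainder 4
388 ÷ 5 = 77 remainder 3
77 ÷ 5 = 15 remainder 2
15 ÷ 5 = 3 remainder 0
3 ÷ 5 = 0 remainder 3
Reading remainders bottom-up:
= 302342


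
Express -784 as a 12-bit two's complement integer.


Original: 001100010000
Step 1 - Invert all bits: 110011101111
Step 2 - Add 1: 110011101111 + 1
= 110011110000 (represents -784)


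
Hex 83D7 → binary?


Each hex digit → 4 binary bits:
  8 = 1000
  3 = 0011
  D = 1101
  7 = 0111
Concatenate: 1000 0011 1101 0111
= 1000001111010111


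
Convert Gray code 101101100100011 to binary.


Gray code: 101101100100011
MSB stays the same: 1
Each subsequent bit = prev_binary XOR current_gray:
  B[1] = 1 XOR 0 = 1
  B[2] = 1 XOR 1 = 0
  B[3] = 0 XOR 1 = 1
  B[4] = 1 XOR 0 = 1
  B[5] = 1 XOR 1 = 0
  B[6] = 0 XOR 1 = 1
  B[7] = 1 XOR 0 = 1
  B[8] = 1 XOR 0 = 1
  B[9] = 1 XOR 1 = 0
  B[10] = 0 XOR 0 = 0
  B[11] = 0 XOR 0 = 0
  B[12] = 0 XOR 0 = 0
  B[13] = 0 XOR 1 = 1
  B[14] = 1 XOR 1 = 0
= 110110111000010 (28098 decimal)


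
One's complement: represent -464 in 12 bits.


Original: 000111010000
Invert all bits:
  bit 0: 0 → 1
  bit 1: 0 → 1
  bit 2: 0 → 1
  bit 3: 1 → 0
  bit 4: 1 → 0
  bit 5: 1 → 0
  bit 6: 0 → 1
  bit 7: 1 → 0
  bit 8: 0 → 1
  bit 9: 0 → 1
  bit 10: 0 → 1
  bit 11: 0 → 1
= 111000101111


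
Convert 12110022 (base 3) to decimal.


Positional values (base 3):
  2 × 3^0 = 2 × 1 = 2
  2 × 3^1 = 2 × 3 = 6
  0 × 3^2 = 0 × 9 = 0
  0 × 3^3 = 0 × 27 = 0
  1 × 3^4 = 1 × 81 = 81
  1 × 3^5 = 1 × 243 = 243
  2 × 3^6 = 2 × 729 = 1458
  1 × 3^7 = 1 × 2187 = 2187
Sum = 2 + 6 + 0 + 0 + 81 + 243 + 1458 + 2187
= 3977


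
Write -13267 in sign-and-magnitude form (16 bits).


Sign bit: 1 (negative)
Magnitude: 13267 = 011001111010011
= 1011001111010011


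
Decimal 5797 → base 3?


Divide by 3 repeatedly:
5797 ÷ 3 = 1932 remainder 1
1932 ÷ 3 = 644 remainder 0
644 ÷ 3 = 214 remainder 2
214 ÷ 3 = 71 remainder 1
71 ÷ 3 = 23 remainder 2
23 ÷ 3 = 7 remainder 2
7 ÷ 3 = 2 remainder 1
2 ÷ 3 = 0 remainder 2
Reading remainders bottom-up:
= 21221201


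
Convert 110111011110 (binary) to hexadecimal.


Group into 4-bit nibbles: 110111011110
  1101 = D
  1101 = D
  1110 = E
= 0xDDE


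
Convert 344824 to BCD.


Each digit → 4-bit binary:
  3 → 0011
  4 → 0100
  4 → 0100
  8 → 1000
  2 → 0010
  4 → 0100
= 0011 0100 0100 1000 0010 0100


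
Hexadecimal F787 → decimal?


Positional values:
Position 0: 7 × 16^0 = 7 × 1 = 7
Position 1: 8 × 16^1 = 8 × 16 = 128
Position 2: 7 × 16^2 = 7 × 256 = 1792
Position 3: F × 16^3 = 15 × 4096 = 61440
Sum = 7 + 128 + 1792 + 61440
= 63367


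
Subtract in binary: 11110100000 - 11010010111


Align and subtract column by column (LSB to MSB, borrowing when needed):
  11110100000
- 11010010111
  -----------
  col 0: (0 - 0 borrow-in) - 1 → borrow from next column: (0+2) - 1 = 1, borrow out 1
  col 1: (0 - 1 borrow-in) - 1 → borrow from next column: (-1+2) - 1 = 0, borrow out 1
  col 2: (0 - 1 borrow-in) - 1 → borrow from next column: (-1+2) - 1 = 0, borrow out 1
  col 3: (0 - 1 borrow-in) - 0 → borrow from next column: (-1+2) - 0 = 1, borrow out 1
  col 4: (0 - 1 borrow-in) - 1 → borrow from next column: (-1+2) - 1 = 0, borrow out 1
  col 5: (1 - 1 borrow-in) - 0 → 0 - 0 = 0, borrow out 0
  col 6: (0 - 0 borrow-in) - 0 → 0 - 0 = 0, borrow out 0
  col 7: (1 - 0 borrow-in) - 1 → 1 - 1 = 0, borrow out 0
  col 8: (1 - 0 borrow-in) - 0 → 1 - 0 = 1, borrow out 0
  col 9: (1 - 0 borrow-in) - 1 → 1 - 1 = 0, borrow out 0
  col 10: (1 - 0 borrow-in) - 1 → 1 - 1 = 0, borrow out 0
Reading bits MSB→LSB: 00100001001
Strip leading zeros: 100001001
= 100001001


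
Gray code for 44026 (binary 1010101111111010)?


Binary: 1010101111111010
Gray code: G = B XOR (B >> 1)
B >> 1 = 0101010111111101
1010101111111010 XOR 0101010111111101:
  1 XOR 0 = 1
  0 XOR 1 = 1
  1 XOR 0 = 1
  0 XOR 1 = 1
  1 XOR 0 = 1
  0 XOR 1 = 1
  1 XOR 0 = 1
  1 XOR 1 = 0
  1 XOR 1 = 0
  1 XOR 1 = 0
  1 XOR 1 = 0
  1 XOR 1 = 0
  1 XOR 1 = 0
  0 XOR 1 = 1
  1 XOR 0 = 1
  0 XOR 1 = 1
= 1111111000000111


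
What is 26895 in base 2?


Divide by 2 repeatedly:
26895 ÷ 2 = 13447 remainder 1
13447 ÷ 2 = 6723 remainder 1
6723 ÷ 2 = 3361 remainder 1
3361 ÷ 2 = 1680 remainder 1
1680 ÷ 2 = 840 remainder 0
840 ÷ 2 = 420 remainder 0
420 ÷ 2 = 210 remainder 0
210 ÷ 2 = 105 remainder 0
105 ÷ 2 = 52 remainder 1
52 ÷ 2 = 26 remainder 0
26 ÷ 2 = 13 remainder 0
13 ÷ 2 = 6 remainder 1
6 ÷ 2 = 3 remainder 0
3 ÷ 2 = 1 remainder 1
1 ÷ 2 = 0 remainder 1
Reading remainders bottom-up:
= 110100100001111


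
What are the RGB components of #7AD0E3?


Hex: #7AD0E3
R = 7A₁₆ = 122
G = D0₁₆ = 208
B = E3₁₆ = 227
= RGB(122, 208, 227)


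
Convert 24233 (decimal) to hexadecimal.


Divide by 16 repeatedly:
24233 ÷ 16 = 1514 remainder 9 (9)
1514 ÷ 16 = 94 remainder 10 (A)
94 ÷ 16 = 5 remainder 14 (E)
5 ÷ 16 = 0 remainder 5 (5)
Reading remainders bottom-up:
= 0x5EA9


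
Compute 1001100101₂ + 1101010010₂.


Align and add column by column (LSB to MSB, carry propagating):
  01001100101
+ 01101010010
  -----------
  col 0: 1 + 0 + 0 (carry in) = 1 → bit 1, carry out 0
  col 1: 0 + 1 + 0 (carry in) = 1 → bit 1, carry out 0
  col 2: 1 + 0 + 0 (carry in) = 1 → bit 1, carry out 0
  col 3: 0 + 0 + 0 (carry in) = 0 → bit 0, carry out 0
  col 4: 0 + 1 + 0 (carry in) = 1 → bit 1, carry out 0
  col 5: 1 + 0 + 0 (carry in) = 1 → bit 1, carry out 0
  col 6: 1 + 1 + 0 (carry in) = 2 → bit 0, carry out 1
  col 7: 0 + 0 + 1 (carry in) = 1 → bit 1, carry out 0
  col 8: 0 + 1 + 0 (carry in) = 1 → bit 1, carry out 0
  col 9: 1 + 1 + 0 (carry in) = 2 → bit 0, carry out 1
  col 10: 0 + 0 + 1 (carry in) = 1 → bit 1, carry out 0
Reading bits MSB→LSB: 10110110111
Strip leading zeros: 10110110111
= 10110110111


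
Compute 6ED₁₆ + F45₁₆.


Align and add column by column (LSB to MSB, each column mod 16 with carry):
  06ED
+ 0F45
  ----
  col 0: D(13) + 5(5) + 0 (carry in) = 18 → 2(2), carry out 1
  col 1: E(14) + 4(4) + 1 (carry in) = 19 → 3(3), carry out 1
  col 2: 6(6) + F(15) + 1 (carry in) = 22 → 6(6), carry out 1
  col 3: 0(0) + 0(0) + 1 (carry in) = 1 → 1(1), carry out 0
Reading digits MSB→LSB: 1632
Strip leading zeros: 1632
= 0x1632


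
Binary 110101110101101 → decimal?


Positional values:
Bit 0: 1 × 2^0 = 1
Bit 2: 1 × 2^2 = 4
Bit 3: 1 × 2^3 = 8
Bit 5: 1 × 2^5 = 32
Bit 7: 1 × 2^7 = 128
Bit 8: 1 × 2^8 = 256
Bit 9: 1 × 2^9 = 512
Bit 11: 1 × 2^11 = 2048
Bit 13: 1 × 2^13 = 8192
Bit 14: 1 × 2^14 = 16384
Sum = 1 + 4 + 8 + 32 + 128 + 256 + 512 + 2048 + 8192 + 16384
= 27565


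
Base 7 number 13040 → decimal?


Positional values (base 7):
  0 × 7^0 = 0 × 1 = 0
  4 × 7^1 = 4 × 7 = 28
  0 × 7^2 = 0 × 49 = 0
  3 × 7^3 = 3 × 343 = 1029
  1 × 7^4 = 1 × 2401 = 2401
Sum = 0 + 28 + 0 + 1029 + 2401
= 3458


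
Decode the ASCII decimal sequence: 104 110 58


Codes (decimal): 104 110 58
Per-code ASCII lookup:
  104  (range 97-122: lowercase, 104 - 97 = 7) → 'h'
  110  (range 97-122: lowercase, 110 - 97 = 13) → 'n'
  58  (special character) → ':'
= 'hn:'


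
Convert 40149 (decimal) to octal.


Divide by 8 repeatedly:
40149 ÷ 8 = 5018 remainder 5
5018 ÷ 8 = 627 remainder 2
627 ÷ 8 = 78 remainder 3
78 ÷ 8 = 9 remainder 6
9 ÷ 8 = 1 remainder 1
1 ÷ 8 = 0 remainder 1
Reading remainders bottom-up:
= 0o116325


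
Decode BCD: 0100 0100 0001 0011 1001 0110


Each 4-bit group → digit:
  0100 → 4
  0100 → 4
  0001 → 1
  0011 → 3
  1001 → 9
  0110 → 6
= 441396


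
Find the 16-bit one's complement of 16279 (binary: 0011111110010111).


Original: 0011111110010111
Invert all bits:
  bit 0: 0 → 1
  bit 1: 0 → 1
  bit 2: 1 → 0
  bit 3: 1 → 0
  bit 4: 1 → 0
  bit 5: 1 → 0
  bit 6: 1 → 0
  bit 7: 1 → 0
  bit 8: 1 → 0
  bit 9: 0 → 1
  bit 10: 0 → 1
  bit 11: 1 → 0
  bit 12: 0 → 1
  bit 13: 1 → 0
  bit 14: 1 → 0
  bit 15: 1 → 0
= 1100000001101000


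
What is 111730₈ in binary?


Each octal digit → 3 binary bits:
  1 = 001
  1 = 001
  1 = 001
  7 = 111
  3 = 011
  0 = 000
Concatenate: 001 001 001 111 011 000
= 001001001111011000


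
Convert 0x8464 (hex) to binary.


Each hex digit → 4 binary bits:
  8 = 1000
  4 = 0100
  6 = 0110
  4 = 0100
Concatenate: 1000 0100 0110 0100
= 1000010001100100


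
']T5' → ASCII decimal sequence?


String: ']T5'  (3 characters)
Per-character ASCII lookup:
  ']': special character: ']' = 93
  'T': uppercase starts at 65: 'T' = 65 + 19 = 84
  '5': digits start at 48: '5' = 48 + 5 = 53
= 93 84 53


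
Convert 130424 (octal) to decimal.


Positional values:
Position 0: 4 × 8^0 = 4
Position 1: 2 × 8^1 = 16
Position 2: 4 × 8^2 = 256
Position 3: 0 × 8^3 = 0
Position 4: 3 × 8^4 = 12288
Position 5: 1 × 8^5 = 32768
Sum = 4 + 16 + 256 + 0 + 12288 + 32768
= 45332


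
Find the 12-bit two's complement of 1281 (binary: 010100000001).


Original: 010100000001
Step 1 - Invert all bits: 101011111110
Step 2 - Add 1: 101011111110 + 1
= 101011111111 (represents -1281)


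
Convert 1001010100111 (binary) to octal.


Group into 3-bit groups: 001001010100111
  001 = 1
  001 = 1
  010 = 2
  100 = 4
  111 = 7
= 0o11247


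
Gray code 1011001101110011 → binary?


Gray code: 1011001101110011
MSB stays the same: 1
Each subsequent bit = prev_binary XOR current_gray:
  B[1] = 1 XOR 0 = 1
  B[2] = 1 XOR 1 = 0
  B[3] = 0 XOR 1 = 1
  B[4] = 1 XOR 0 = 1
  B[5] = 1 XOR 0 = 1
  B[6] = 1 XOR 1 = 0
  B[7] = 0 XOR 1 = 1
  B[8] = 1 XOR 0 = 1
  B[9] = 1 XOR 1 = 0
  B[10] = 0 XOR 1 = 1
  B[11] = 1 XOR 1 = 0
  B[12] = 0 XOR 0 = 0
  B[13] = 0 XOR 0 = 0
  B[14] = 0 XOR 1 = 1
  B[15] = 1 XOR 1 = 0
= 1101110110100010 (56738 decimal)


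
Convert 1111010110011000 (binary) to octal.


Group into 3-bit groups: 001111010110011000
  001 = 1
  111 = 7
  010 = 2
  110 = 6
  011 = 3
  000 = 0
= 0o172630


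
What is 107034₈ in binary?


Each octal digit → 3 binary bits:
  1 = 001
  0 = 000
  7 = 111
  0 = 000
  3 = 011
  4 = 100
Concatenate: 001 000 111 000 011 100
= 001000111000011100


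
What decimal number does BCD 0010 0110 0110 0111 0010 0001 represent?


Each 4-bit group → digit:
  0010 → 2
  0110 → 6
  0110 → 6
  0111 → 7
  0010 → 2
  0001 → 1
= 266721


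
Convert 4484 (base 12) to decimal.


Positional values (base 12):
  4 × 12^0 = 4 × 1 = 4
  8 × 12^1 = 8 × 12 = 96
  4 × 12^2 = 4 × 144 = 576
  4 × 12^3 = 4 × 1728 = 6912
Sum = 4 + 96 + 576 + 6912
= 7588


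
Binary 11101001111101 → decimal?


Positional values:
Bit 0: 1 × 2^0 = 1
Bit 2: 1 × 2^2 = 4
Bit 3: 1 × 2^3 = 8
Bit 4: 1 × 2^4 = 16
Bit 5: 1 × 2^5 = 32
Bit 6: 1 × 2^6 = 64
Bit 9: 1 × 2^9 = 512
Bit 11: 1 × 2^11 = 2048
Bit 12: 1 × 2^12 = 4096
Bit 13: 1 × 2^13 = 8192
Sum = 1 + 4 + 8 + 16 + 32 + 64 + 512 + 2048 + 4096 + 8192
= 14973


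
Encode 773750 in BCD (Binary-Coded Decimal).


Each digit → 4-bit binary:
  7 → 0111
  7 → 0111
  3 → 0011
  7 → 0111
  5 → 0101
  0 → 0000
= 0111 0111 0011 0111 0101 0000


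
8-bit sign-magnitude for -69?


Sign bit: 1 (negative)
Magnitude: 69 = 1000101
= 11000101


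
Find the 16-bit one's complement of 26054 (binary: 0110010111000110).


Original: 0110010111000110
Invert all bits:
  bit 0: 0 → 1
  bit 1: 1 → 0
  bit 2: 1 → 0
  bit 3: 0 → 1
  bit 4: 0 → 1
  bit 5: 1 → 0
  bit 6: 0 → 1
  bit 7: 1 → 0
  bit 8: 1 → 0
  bit 9: 1 → 0
  bit 10: 0 → 1
  bit 11: 0 → 1
  bit 12: 0 → 1
  bit 13: 1 → 0
  bit 14: 1 → 0
  bit 15: 0 → 1
= 1001101000111001


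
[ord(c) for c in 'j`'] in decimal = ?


String: 'j`'  (2 characters)
Per-character ASCII lookup:
  'j': lowercase starts at 97: 'j' = 97 + 9 = 106
  '`': special character: '`' = 96
= 106 96


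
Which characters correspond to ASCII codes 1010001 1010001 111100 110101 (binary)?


Codes (binary): 1010001 1010001 111100 110101
Per-code ASCII lookup:
  1010001 = 81  (range 65-90: uppercase, 81 - 65 = 16) → 'Q'
  1010001 = 81  (range 65-90: uppercase, 81 - 65 = 16) → 'Q'
  111100 = 60  (special character) → '<'
  110101 = 53  (range 48-57: digits, 53 - 48 = 5) → '5'
= 'QQ<5'


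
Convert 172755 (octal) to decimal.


Positional values:
Position 0: 5 × 8^0 = 5
Position 1: 5 × 8^1 = 40
Position 2: 7 × 8^2 = 448
Position 3: 2 × 8^3 = 1024
Position 4: 7 × 8^4 = 28672
Position 5: 1 × 8^5 = 32768
Sum = 5 + 40 + 448 + 1024 + 28672 + 32768
= 62957


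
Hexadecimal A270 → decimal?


Positional values:
Position 0: 0 × 16^0 = 0 × 1 = 0
Position 1: 7 × 16^1 = 7 × 16 = 112
Position 2: 2 × 16^2 = 2 × 256 = 512
Position 3: A × 16^3 = 10 × 4096 = 40960
Sum = 0 + 112 + 512 + 40960
= 41584


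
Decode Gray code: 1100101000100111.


Gray code: 1100101000100111
MSB stays the same: 1
Each subsequent bit = prev_binary XOR current_gray:
  B[1] = 1 XOR 1 = 0
  B[2] = 0 XOR 0 = 0
  B[3] = 0 XOR 0 = 0
  B[4] = 0 XOR 1 = 1
  B[5] = 1 XOR 0 = 1
  B[6] = 1 XOR 1 = 0
  B[7] = 0 XOR 0 = 0
  B[8] = 0 XOR 0 = 0
  B[9] = 0 XOR 0 = 0
  B[10] = 0 XOR 1 = 1
  B[11] = 1 XOR 0 = 1
  B[12] = 1 XOR 0 = 1
  B[13] = 1 XOR 1 = 0
  B[14] = 0 XOR 1 = 1
  B[15] = 1 XOR 1 = 0
= 1000110000111010 (35898 decimal)


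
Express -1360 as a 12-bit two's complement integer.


Original: 010101010000
Step 1 - Invert all bits: 101010101111
Step 2 - Add 1: 101010101111 + 1
= 101010110000 (represents -1360)


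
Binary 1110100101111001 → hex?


Group into 4-bit nibbles: 1110100101111001
  1110 = E
  1001 = 9
  0111 = 7
  1001 = 9
= 0xE979


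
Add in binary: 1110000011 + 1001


Align and add column by column (LSB to MSB, carry propagating):
  01110000011
+ 00000001001
  -----------
  col 0: 1 + 1 + 0 (carry in) = 2 → bit 0, carry out 1
  col 1: 1 + 0 + 1 (carry in) = 2 → bit 0, carry out 1
  col 2: 0 + 0 + 1 (carry in) = 1 → bit 1, carry out 0
  col 3: 0 + 1 + 0 (carry in) = 1 → bit 1, carry out 0
  col 4: 0 + 0 + 0 (carry in) = 0 → bit 0, carry out 0
  col 5: 0 + 0 + 0 (carry in) = 0 → bit 0, carry out 0
  col 6: 0 + 0 + 0 (carry in) = 0 → bit 0, carry out 0
  col 7: 1 + 0 + 0 (carry in) = 1 → bit 1, carry out 0
  col 8: 1 + 0 + 0 (carry in) = 1 → bit 1, carry out 0
  col 9: 1 + 0 + 0 (carry in) = 1 → bit 1, carry out 0
  col 10: 0 + 0 + 0 (carry in) = 0 → bit 0, carry out 0
Reading bits MSB→LSB: 01110001100
Strip leading zeros: 1110001100
= 1110001100


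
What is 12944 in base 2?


Divide by 2 repeatedly:
12944 ÷ 2 = 6472 remainder 0
6472 ÷ 2 = 3236 remainder 0
3236 ÷ 2 = 1618 remainder 0
1618 ÷ 2 = 809 remainder 0
809 ÷ 2 = 404 remainder 1
404 ÷ 2 = 202 remainder 0
202 ÷ 2 = 101 remainder 0
101 ÷ 2 = 50 remainder 1
50 ÷ 2 = 25 remainder 0
25 ÷ 2 = 12 remainder 1
12 ÷ 2 = 6 remainder 0
6 ÷ 2 = 3 remainder 0
3 ÷ 2 = 1 remainder 1
1 ÷ 2 = 0 remainder 1
Reading remainders bottom-up:
= 11001010010000


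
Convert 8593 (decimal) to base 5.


Divide by 5 repeatedly:
8593 ÷ 5 = 1718 remainder 3
1718 ÷ 5 = 343 remainder 3
343 ÷ 5 = 68 remainder 3
68 ÷ 5 = 13 remainder 3
13 ÷ 5 = 2 remainder 3
2 ÷ 5 = 0 remainder 2
Reading remainders bottom-up:
= 233333


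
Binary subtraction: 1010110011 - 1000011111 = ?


Align and subtract column by column (LSB to MSB, borrowing when needed):
  1010110011
- 1000011111
  ----------
  col 0: (1 - 0 borrow-in) - 1 → 1 - 1 = 0, borrow out 0
  col 1: (1 - 0 borrow-in) - 1 → 1 - 1 = 0, borrow out 0
  col 2: (0 - 0 borrow-in) - 1 → borrow from next column: (0+2) - 1 = 1, borrow out 1
  col 3: (0 - 1 borrow-in) - 1 → borrow from next column: (-1+2) - 1 = 0, borrow out 1
  col 4: (1 - 1 borrow-in) - 1 → borrow from next column: (0+2) - 1 = 1, borrow out 1
  col 5: (1 - 1 borrow-in) - 0 → 0 - 0 = 0, borrow out 0
  col 6: (0 - 0 borrow-in) - 0 → 0 - 0 = 0, borrow out 0
  col 7: (1 - 0 borrow-in) - 0 → 1 - 0 = 1, borrow out 0
  col 8: (0 - 0 borrow-in) - 0 → 0 - 0 = 0, borrow out 0
  col 9: (1 - 0 borrow-in) - 1 → 1 - 1 = 0, borrow out 0
Reading bits MSB→LSB: 0010010100
Strip leading zeros: 10010100
= 10010100


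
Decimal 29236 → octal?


Divide by 8 repeatedly:
29236 ÷ 8 = 3654 remainder 4
3654 ÷ 8 = 456 remainder 6
456 ÷ 8 = 57 remainder 0
57 ÷ 8 = 7 remainder 1
7 ÷ 8 = 0 remainder 7
Reading remainders bottom-up:
= 0o71064


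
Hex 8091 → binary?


Each hex digit → 4 binary bits:
  8 = 1000
  0 = 0000
  9 = 1001
  1 = 0001
Concatenate: 1000 0000 1001 0001
= 1000000010010001


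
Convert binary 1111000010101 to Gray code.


Binary: 1111000010101
Gray code: G = B XOR (B >> 1)
B >> 1 = 0111100001010
1111000010101 XOR 0111100001010:
  1 XOR 0 = 1
  1 XOR 1 = 0
  1 XOR 1 = 0
  1 XOR 1 = 0
  0 XOR 1 = 1
  0 XOR 0 = 0
  0 XOR 0 = 0
  0 XOR 0 = 0
  1 XOR 0 = 1
  0 XOR 1 = 1
  1 XOR 0 = 1
  0 XOR 1 = 1
  1 XOR 0 = 1
= 1000100011111


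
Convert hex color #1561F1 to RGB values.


Hex: #1561F1
R = 15₁₆ = 21
G = 61₁₆ = 97
B = F1₁₆ = 241
= RGB(21, 97, 241)


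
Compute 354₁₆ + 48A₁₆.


Align and add column by column (LSB to MSB, each column mod 16 with carry):
  0354
+ 048A
  ----
  col 0: 4(4) + A(10) + 0 (carry in) = 14 → E(14), carry out 0
  col 1: 5(5) + 8(8) + 0 (carry in) = 13 → D(13), carry out 0
  col 2: 3(3) + 4(4) + 0 (carry in) = 7 → 7(7), carry out 0
  col 3: 0(0) + 0(0) + 0 (carry in) = 0 → 0(0), carry out 0
Reading digits MSB→LSB: 07DE
Strip leading zeros: 7DE
= 0x7DE


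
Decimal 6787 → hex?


Divide by 16 repeatedly:
6787 ÷ 16 = 424 remainder 3 (3)
424 ÷ 16 = 26 remainder 8 (8)
26 ÷ 16 = 1 remainder 10 (A)
1 ÷ 16 = 0 remainder 1 (1)
Reading remainders bottom-up:
= 0x1A83


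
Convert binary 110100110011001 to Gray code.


Binary: 110100110011001
Gray code: G = B XOR (B >> 1)
B >> 1 = 011010011001100
110100110011001 XOR 011010011001100:
  1 XOR 0 = 1
  1 XOR 1 = 0
  0 XOR 1 = 1
  1 XOR 0 = 1
  0 XOR 1 = 1
  0 XOR 0 = 0
  1 XOR 0 = 1
  1 XOR 1 = 0
  0 XOR 1 = 1
  0 XOR 0 = 0
  1 XOR 0 = 1
  1 XOR 1 = 0
  0 XOR 1 = 1
  0 XOR 0 = 0
  1 XOR 0 = 1
= 101110101010101


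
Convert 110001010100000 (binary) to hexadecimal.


Group into 4-bit nibbles: 0110001010100000
  0110 = 6
  0010 = 2
  1010 = A
  0000 = 0
= 0x62A0


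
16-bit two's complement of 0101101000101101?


Original: 0101101000101101
Step 1 - Invert all bits: 1010010111010010
Step 2 - Add 1: 1010010111010010 + 1
= 1010010111010011 (represents -23085)


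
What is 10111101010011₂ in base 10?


Positional values:
Bit 0: 1 × 2^0 = 1
Bit 1: 1 × 2^1 = 2
Bit 4: 1 × 2^4 = 16
Bit 6: 1 × 2^6 = 64
Bit 8: 1 × 2^8 = 256
Bit 9: 1 × 2^9 = 512
Bit 10: 1 × 2^10 = 1024
Bit 11: 1 × 2^11 = 2048
Bit 13: 1 × 2^13 = 8192
Sum = 1 + 2 + 16 + 64 + 256 + 512 + 1024 + 2048 + 8192
= 12115


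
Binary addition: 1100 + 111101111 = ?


Align and add column by column (LSB to MSB, carry propagating):
  0000001100
+ 0111101111
  ----------
  col 0: 0 + 1 + 0 (carry in) = 1 → bit 1, carry out 0
  col 1: 0 + 1 + 0 (carry in) = 1 → bit 1, carry out 0
  col 2: 1 + 1 + 0 (carry in) = 2 → bit 0, carry out 1
  col 3: 1 + 1 + 1 (carry in) = 3 → bit 1, carry out 1
  col 4: 0 + 0 + 1 (carry in) = 1 → bit 1, carry out 0
  col 5: 0 + 1 + 0 (carry in) = 1 → bit 1, carry out 0
  col 6: 0 + 1 + 0 (carry in) = 1 → bit 1, carry out 0
  col 7: 0 + 1 + 0 (carry in) = 1 → bit 1, carry out 0
  col 8: 0 + 1 + 0 (carry in) = 1 → bit 1, carry out 0
  col 9: 0 + 0 + 0 (carry in) = 0 → bit 0, carry out 0
Reading bits MSB→LSB: 0111111011
Strip leading zeros: 111111011
= 111111011


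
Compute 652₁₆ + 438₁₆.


Align and add column by column (LSB to MSB, each column mod 16 with carry):
  0652
+ 0438
  ----
  col 0: 2(2) + 8(8) + 0 (carry in) = 10 → A(10), carry out 0
  col 1: 5(5) + 3(3) + 0 (carry in) = 8 → 8(8), carry out 0
  col 2: 6(6) + 4(4) + 0 (carry in) = 10 → A(10), carry out 0
  col 3: 0(0) + 0(0) + 0 (carry in) = 0 → 0(0), carry out 0
Reading digits MSB→LSB: 0A8A
Strip leading zeros: A8A
= 0xA8A


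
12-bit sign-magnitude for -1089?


Sign bit: 1 (negative)
Magnitude: 1089 = 10001000001
= 110001000001


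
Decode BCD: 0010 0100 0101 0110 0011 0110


Each 4-bit group → digit:
  0010 → 2
  0100 → 4
  0101 → 5
  0110 → 6
  0011 → 3
  0110 → 6
= 245636


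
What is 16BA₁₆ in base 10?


Positional values:
Position 0: A × 16^0 = 10 × 1 = 10
Position 1: B × 16^1 = 11 × 16 = 176
Position 2: 6 × 16^2 = 6 × 256 = 1536
Position 3: 1 × 16^3 = 1 × 4096 = 4096
Sum = 10 + 176 + 1536 + 4096
= 5818


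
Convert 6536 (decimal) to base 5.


Divide by 5 repeatedly:
6536 ÷ 5 = 1307 remainder 1
1307 ÷ 5 = 261 remainder 2
261 ÷ 5 = 52 remainder 1
52 ÷ 5 = 10 remainder 2
10 ÷ 5 = 2 remainder 0
2 ÷ 5 = 0 remainder 2
Reading remainders bottom-up:
= 202121


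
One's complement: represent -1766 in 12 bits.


Original: 011011100110
Invert all bits:
  bit 0: 0 → 1
  bit 1: 1 → 0
  bit 2: 1 → 0
  bit 3: 0 → 1
  bit 4: 1 → 0
  bit 5: 1 → 0
  bit 6: 1 → 0
  bit 7: 0 → 1
  bit 8: 0 → 1
  bit 9: 1 → 0
  bit 10: 1 → 0
  bit 11: 0 → 1
= 100100011001


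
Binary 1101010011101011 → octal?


Group into 3-bit groups: 001101010011101011
  001 = 1
  101 = 5
  010 = 2
  011 = 3
  101 = 5
  011 = 3
= 0o152353


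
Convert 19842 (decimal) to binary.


Divide by 2 repeatedly:
19842 ÷ 2 = 9921 remainder 0
9921 ÷ 2 = 4960 remainder 1
4960 ÷ 2 = 2480 remainder 0
2480 ÷ 2 = 1240 remainder 0
1240 ÷ 2 = 620 remainder 0
620 ÷ 2 = 310 remainder 0
310 ÷ 2 = 155 remainder 0
155 ÷ 2 = 77 remainder 1
77 ÷ 2 = 38 remainder 1
38 ÷ 2 = 19 remainder 0
19 ÷ 2 = 9 remainder 1
9 ÷ 2 = 4 remainder 1
4 ÷ 2 = 2 remainder 0
2 ÷ 2 = 1 remainder 0
1 ÷ 2 = 0 remainder 1
Reading remainders bottom-up:
= 100110110000010


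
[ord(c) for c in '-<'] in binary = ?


String: '-<'  (2 characters)
Per-character ASCII lookup:
  '-': special character: '-' = 45 → 101101
  '<': special character: '<' = 60 → 111100
= 101101 111100


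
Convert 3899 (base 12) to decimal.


Positional values (base 12):
  9 × 12^0 = 9 × 1 = 9
  9 × 12^1 = 9 × 12 = 108
  8 × 12^2 = 8 × 144 = 1152
  3 × 12^3 = 3 × 1728 = 5184
Sum = 9 + 108 + 1152 + 5184
= 6453


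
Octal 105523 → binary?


Each octal digit → 3 binary bits:
  1 = 001
  0 = 000
  5 = 101
  5 = 101
  2 = 010
  3 = 011
Concatenate: 001 000 101 101 010 011
= 001000101101010011


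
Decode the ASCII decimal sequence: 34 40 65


Codes (decimal): 34 40 65
Per-code ASCII lookup:
  34  (special character) → '"'
  40  (special character) → '('
  65  (range 65-90: uppercase, 65 - 65 = 0) → 'A'
= '"(A'


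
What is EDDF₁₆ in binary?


Each hex digit → 4 binary bits:
  E = 1110
  D = 1101
  D = 1101
  F = 1111
Concatenate: 1110 1101 1101 1111
= 1110110111011111


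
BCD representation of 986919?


Each digit → 4-bit binary:
  9 → 1001
  8 → 1000
  6 → 0110
  9 → 1001
  1 → 0001
  9 → 1001
= 1001 1000 0110 1001 0001 1001


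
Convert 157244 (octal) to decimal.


Positional values:
Position 0: 4 × 8^0 = 4
Position 1: 4 × 8^1 = 32
Position 2: 2 × 8^2 = 128
Position 3: 7 × 8^3 = 3584
Position 4: 5 × 8^4 = 20480
Position 5: 1 × 8^5 = 32768
Sum = 4 + 32 + 128 + 3584 + 20480 + 32768
= 56996


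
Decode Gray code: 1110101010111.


Gray code: 1110101010111
MSB stays the same: 1
Each subsequent bit = prev_binary XOR current_gray:
  B[1] = 1 XOR 1 = 0
  B[2] = 0 XOR 1 = 1
  B[3] = 1 XOR 0 = 1
  B[4] = 1 XOR 1 = 0
  B[5] = 0 XOR 0 = 0
  B[6] = 0 XOR 1 = 1
  B[7] = 1 XOR 0 = 1
  B[8] = 1 XOR 1 = 0
  B[9] = 0 XOR 0 = 0
  B[10] = 0 XOR 1 = 1
  B[11] = 1 XOR 1 = 0
  B[12] = 0 XOR 1 = 1
= 1011001100101 (5733 decimal)


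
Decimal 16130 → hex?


Divide by 16 repeatedly:
16130 ÷ 16 = 1008 remainder 2 (2)
1008 ÷ 16 = 63 remainder 0 (0)
63 ÷ 16 = 3 remainder 15 (F)
3 ÷ 16 = 0 remainder 3 (3)
Reading remainders bottom-up:
= 0x3F02


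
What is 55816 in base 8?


Divide by 8 repeatedly:
55816 ÷ 8 = 6977 remainder 0
6977 ÷ 8 = 872 remainder 1
872 ÷ 8 = 109 remainder 0
109 ÷ 8 = 13 remainder 5
13 ÷ 8 = 1 remainder 5
1 ÷ 8 = 0 remainder 1
Reading remainders bottom-up:
= 0o155010


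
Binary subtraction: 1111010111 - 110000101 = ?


Align and subtract column by column (LSB to MSB, borrowing when needed):
  1111010111
- 0110000101
  ----------
  col 0: (1 - 0 borrow-in) - 1 → 1 - 1 = 0, borrow out 0
  col 1: (1 - 0 borrow-in) - 0 → 1 - 0 = 1, borrow out 0
  col 2: (1 - 0 borrow-in) - 1 → 1 - 1 = 0, borrow out 0
  col 3: (0 - 0 borrow-in) - 0 → 0 - 0 = 0, borrow out 0
  col 4: (1 - 0 borrow-in) - 0 → 1 - 0 = 1, borrow out 0
  col 5: (0 - 0 borrow-in) - 0 → 0 - 0 = 0, borrow out 0
  col 6: (1 - 0 borrow-in) - 0 → 1 - 0 = 1, borrow out 0
  col 7: (1 - 0 borrow-in) - 1 → 1 - 1 = 0, borrow out 0
  col 8: (1 - 0 borrow-in) - 1 → 1 - 1 = 0, borrow out 0
  col 9: (1 - 0 borrow-in) - 0 → 1 - 0 = 1, borrow out 0
Reading bits MSB→LSB: 1001010010
Strip leading zeros: 1001010010
= 1001010010


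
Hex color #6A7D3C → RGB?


Hex: #6A7D3C
R = 6A₁₆ = 106
G = 7D₁₆ = 125
B = 3C₁₆ = 60
= RGB(106, 125, 60)


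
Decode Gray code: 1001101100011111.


Gray code: 1001101100011111
MSB stays the same: 1
Each subsequent bit = prev_binary XOR current_gray:
  B[1] = 1 XOR 0 = 1
  B[2] = 1 XOR 0 = 1
  B[3] = 1 XOR 1 = 0
  B[4] = 0 XOR 1 = 1
  B[5] = 1 XOR 0 = 1
  B[6] = 1 XOR 1 = 0
  B[7] = 0 XOR 1 = 1
  B[8] = 1 XOR 0 = 1
  B[9] = 1 XOR 0 = 1
  B[10] = 1 XOR 0 = 1
  B[11] = 1 XOR 1 = 0
  B[12] = 0 XOR 1 = 1
  B[13] = 1 XOR 1 = 0
  B[14] = 0 XOR 1 = 1
  B[15] = 1 XOR 1 = 0
= 1110110111101010 (60906 decimal)


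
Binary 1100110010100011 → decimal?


Positional values:
Bit 0: 1 × 2^0 = 1
Bit 1: 1 × 2^1 = 2
Bit 5: 1 × 2^5 = 32
Bit 7: 1 × 2^7 = 128
Bit 10: 1 × 2^10 = 1024
Bit 11: 1 × 2^11 = 2048
Bit 14: 1 × 2^14 = 16384
Bit 15: 1 × 2^15 = 32768
Sum = 1 + 2 + 32 + 128 + 1024 + 2048 + 16384 + 32768
= 52387


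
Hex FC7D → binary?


Each hex digit → 4 binary bits:
  F = 1111
  C = 1100
  7 = 0111
  D = 1101
Concatenate: 1111 1100 0111 1101
= 1111110001111101


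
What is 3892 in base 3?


Divide by 3 repeatedly:
3892 ÷ 3 = 1297 remainder 1
1297 ÷ 3 = 432 remainder 1
432 ÷ 3 = 144 remainder 0
144 ÷ 3 = 48 remainder 0
48 ÷ 3 = 16 remainder 0
16 ÷ 3 = 5 remainder 1
5 ÷ 3 = 1 remainder 2
1 ÷ 3 = 0 remainder 1
Reading remainders bottom-up:
= 12100011


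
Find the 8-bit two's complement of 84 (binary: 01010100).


Original: 01010100
Step 1 - Invert all bits: 10101011
Step 2 - Add 1: 10101011 + 1
= 10101100 (represents -84)


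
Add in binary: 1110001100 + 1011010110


Align and add column by column (LSB to MSB, carry propagating):
  01110001100
+ 01011010110
  -----------
  col 0: 0 + 0 + 0 (carry in) = 0 → bit 0, carry out 0
  col 1: 0 + 1 + 0 (carry in) = 1 → bit 1, carry out 0
  col 2: 1 + 1 + 0 (carry in) = 2 → bit 0, carry out 1
  col 3: 1 + 0 + 1 (carry in) = 2 → bit 0, carry out 1
  col 4: 0 + 1 + 1 (carry in) = 2 → bit 0, carry out 1
  col 5: 0 + 0 + 1 (carry in) = 1 → bit 1, carry out 0
  col 6: 0 + 1 + 0 (carry in) = 1 → bit 1, carry out 0
  col 7: 1 + 1 + 0 (carry in) = 2 → bit 0, carry out 1
  col 8: 1 + 0 + 1 (carry in) = 2 → bit 0, carry out 1
  col 9: 1 + 1 + 1 (carry in) = 3 → bit 1, carry out 1
  col 10: 0 + 0 + 1 (carry in) = 1 → bit 1, carry out 0
Reading bits MSB→LSB: 11001100010
Strip leading zeros: 11001100010
= 11001100010


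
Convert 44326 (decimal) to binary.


Divide by 2 repeatedly:
44326 ÷ 2 = 22163 remainder 0
22163 ÷ 2 = 11081 remainder 1
11081 ÷ 2 = 5540 remainder 1
5540 ÷ 2 = 2770 remainder 0
2770 ÷ 2 = 1385 remainder 0
1385 ÷ 2 = 692 remainder 1
692 ÷ 2 = 346 remainder 0
346 ÷ 2 = 173 remainder 0
173 ÷ 2 = 86 remainder 1
86 ÷ 2 = 43 remainder 0
43 ÷ 2 = 21 remainder 1
21 ÷ 2 = 10 remainder 1
10 ÷ 2 = 5 remainder 0
5 ÷ 2 = 2 remainder 1
2 ÷ 2 = 1 remainder 0
1 ÷ 2 = 0 remainder 1
Reading remainders bottom-up:
= 1010110100100110


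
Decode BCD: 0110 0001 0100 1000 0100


Each 4-bit group → digit:
  0110 → 6
  0001 → 1
  0100 → 4
  1000 → 8
  0100 → 4
= 61484


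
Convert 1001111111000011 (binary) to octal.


Group into 3-bit groups: 001001111111000011
  001 = 1
  001 = 1
  111 = 7
  111 = 7
  000 = 0
  011 = 3
= 0o117703


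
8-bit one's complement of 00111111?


Original: 00111111
Invert all bits:
  bit 0: 0 → 1
  bit 1: 0 → 1
  bit 2: 1 → 0
  bit 3: 1 → 0
  bit 4: 1 → 0
  bit 5: 1 → 0
  bit 6: 1 → 0
  bit 7: 1 → 0
= 11000000


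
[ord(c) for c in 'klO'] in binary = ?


String: 'klO'  (3 characters)
Per-character ASCII lookup:
  'k': lowercase starts at 97: 'k' = 97 + 10 = 107 → 1101011
  'l': lowercase starts at 97: 'l' = 97 + 11 = 108 → 1101100
  'O': uppercase starts at 65: 'O' = 65 + 14 = 79 → 1001111
= 1101011 1101100 1001111


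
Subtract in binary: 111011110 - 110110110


Align and subtract column by column (LSB to MSB, borrowing when needed):
  111011110
- 110110110
  ---------
  col 0: (0 - 0 borrow-in) - 0 → 0 - 0 = 0, borrow out 0
  col 1: (1 - 0 borrow-in) - 1 → 1 - 1 = 0, borrow out 0
  col 2: (1 - 0 borrow-in) - 1 → 1 - 1 = 0, borrow out 0
  col 3: (1 - 0 borrow-in) - 0 → 1 - 0 = 1, borrow out 0
  col 4: (1 - 0 borrow-in) - 1 → 1 - 1 = 0, borrow out 0
  col 5: (0 - 0 borrow-in) - 1 → borrow from next column: (0+2) - 1 = 1, borrow out 1
  col 6: (1 - 1 borrow-in) - 0 → 0 - 0 = 0, borrow out 0
  col 7: (1 - 0 borrow-in) - 1 → 1 - 1 = 0, borrow out 0
  col 8: (1 - 0 borrow-in) - 1 → 1 - 1 = 0, borrow out 0
Reading bits MSB→LSB: 000101000
Strip leading zeros: 101000
= 101000


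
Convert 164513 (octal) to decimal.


Positional values:
Position 0: 3 × 8^0 = 3
Position 1: 1 × 8^1 = 8
Position 2: 5 × 8^2 = 320
Position 3: 4 × 8^3 = 2048
Position 4: 6 × 8^4 = 24576
Position 5: 1 × 8^5 = 32768
Sum = 3 + 8 + 320 + 2048 + 24576 + 32768
= 59723


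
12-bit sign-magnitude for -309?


Sign bit: 1 (negative)
Magnitude: 309 = 00100110101
= 100100110101


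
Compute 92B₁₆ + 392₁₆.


Align and add column by column (LSB to MSB, each column mod 16 with carry):
  092B
+ 0392
  ----
  col 0: B(11) + 2(2) + 0 (carry in) = 13 → D(13), carry out 0
  col 1: 2(2) + 9(9) + 0 (carry in) = 11 → B(11), carry out 0
  col 2: 9(9) + 3(3) + 0 (carry in) = 12 → C(12), carry out 0
  col 3: 0(0) + 0(0) + 0 (carry in) = 0 → 0(0), carry out 0
Reading digits MSB→LSB: 0CBD
Strip leading zeros: CBD
= 0xCBD


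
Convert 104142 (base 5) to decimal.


Positional values (base 5):
  2 × 5^0 = 2 × 1 = 2
  4 × 5^1 = 4 × 5 = 20
  1 × 5^2 = 1 × 25 = 25
  4 × 5^3 = 4 × 125 = 500
  0 × 5^4 = 0 × 625 = 0
  1 × 5^5 = 1 × 3125 = 3125
Sum = 2 + 20 + 25 + 500 + 0 + 3125
= 3672


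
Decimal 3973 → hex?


Divide by 16 repeatedly:
3973 ÷ 16 = 248 remainder 5 (5)
248 ÷ 16 = 15 remainder 8 (8)
15 ÷ 16 = 0 remainder 15 (F)
Reading remainders bottom-up:
= 0xF85


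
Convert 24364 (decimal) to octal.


Divide by 8 repeatedly:
24364 ÷ 8 = 3045 remainder 4
3045 ÷ 8 = 380 remainder 5
380 ÷ 8 = 47 remainder 4
47 ÷ 8 = 5 remainder 7
5 ÷ 8 = 0 remainder 5
Reading remainders bottom-up:
= 0o57454


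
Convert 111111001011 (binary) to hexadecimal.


Group into 4-bit nibbles: 111111001011
  1111 = F
  1100 = C
  1011 = B
= 0xFCB


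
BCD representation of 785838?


Each digit → 4-bit binary:
  7 → 0111
  8 → 1000
  5 → 0101
  8 → 1000
  3 → 0011
  8 → 1000
= 0111 1000 0101 1000 0011 1000


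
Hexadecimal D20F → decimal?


Positional values:
Position 0: F × 16^0 = 15 × 1 = 15
Position 1: 0 × 16^1 = 0 × 16 = 0
Position 2: 2 × 16^2 = 2 × 256 = 512
Position 3: D × 16^3 = 13 × 4096 = 53248
Sum = 15 + 0 + 512 + 53248
= 53775


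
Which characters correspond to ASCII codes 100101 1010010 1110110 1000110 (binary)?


Codes (binary): 100101 1010010 1110110 1000110
Per-code ASCII lookup:
  100101 = 37  (special character) → '%'
  1010010 = 82  (range 65-90: uppercase, 82 - 65 = 17) → 'R'
  1110110 = 118  (range 97-122: lowercase, 118 - 97 = 21) → 'v'
  1000110 = 70  (range 65-90: uppercase, 70 - 65 = 5) → 'F'
= '%RvF'


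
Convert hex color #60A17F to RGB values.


Hex: #60A17F
R = 60₁₆ = 96
G = A1₁₆ = 161
B = 7F₁₆ = 127
= RGB(96, 161, 127)


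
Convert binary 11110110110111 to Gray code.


Binary: 11110110110111
Gray code: G = B XOR (B >> 1)
B >> 1 = 01111011011011
11110110110111 XOR 01111011011011:
  1 XOR 0 = 1
  1 XOR 1 = 0
  1 XOR 1 = 0
  1 XOR 1 = 0
  0 XOR 1 = 1
  1 XOR 0 = 1
  1 XOR 1 = 0
  0 XOR 1 = 1
  1 XOR 0 = 1
  1 XOR 1 = 0
  0 XOR 1 = 1
  1 XOR 0 = 1
  1 XOR 1 = 0
  1 XOR 1 = 0
= 10001101101100


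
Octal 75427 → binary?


Each octal digit → 3 binary bits:
  7 = 111
  5 = 101
  4 = 100
  2 = 010
  7 = 111
Concatenate: 111 101 100 010 111
= 111101100010111


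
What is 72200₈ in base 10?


Positional values:
Position 0: 0 × 8^0 = 0
Position 1: 0 × 8^1 = 0
Position 2: 2 × 8^2 = 128
Position 3: 2 × 8^3 = 1024
Position 4: 7 × 8^4 = 28672
Sum = 0 + 0 + 128 + 1024 + 28672
= 29824


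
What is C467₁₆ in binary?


Each hex digit → 4 binary bits:
  C = 1100
  4 = 0100
  6 = 0110
  7 = 0111
Concatenate: 1100 0100 0110 0111
= 1100010001100111


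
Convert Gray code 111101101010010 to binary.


Gray code: 111101101010010
MSB stays the same: 1
Each subsequent bit = prev_binary XOR current_gray:
  B[1] = 1 XOR 1 = 0
  B[2] = 0 XOR 1 = 1
  B[3] = 1 XOR 1 = 0
  B[4] = 0 XOR 0 = 0
  B[5] = 0 XOR 1 = 1
  B[6] = 1 XOR 1 = 0
  B[7] = 0 XOR 0 = 0
  B[8] = 0 XOR 1 = 1
  B[9] = 1 XOR 0 = 1
  B[10] = 1 XOR 1 = 0
  B[11] = 0 XOR 0 = 0
  B[12] = 0 XOR 0 = 0
  B[13] = 0 XOR 1 = 1
  B[14] = 1 XOR 0 = 1
= 101001001100011 (21091 decimal)


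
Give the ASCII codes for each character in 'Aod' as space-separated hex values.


String: 'Aod'  (3 characters)
Per-character ASCII lookup:
  'A': uppercase starts at 65: 'A' = 65 + 0 = 65 → 0x41
  'o': lowercase starts at 97: 'o' = 97 + 14 = 111 → 0x6F
  'd': lowercase starts at 97: 'd' = 97 + 3 = 100 → 0x64
= 0x41 0x6F 0x64


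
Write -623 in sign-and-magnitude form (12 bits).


Sign bit: 1 (negative)
Magnitude: 623 = 01001101111
= 101001101111


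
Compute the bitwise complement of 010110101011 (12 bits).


Original: 010110101011
Invert all bits:
  bit 0: 0 → 1
  bit 1: 1 → 0
  bit 2: 0 → 1
  bit 3: 1 → 0
  bit 4: 1 → 0
  bit 5: 0 → 1
  bit 6: 1 → 0
  bit 7: 0 → 1
  bit 8: 1 → 0
  bit 9: 0 → 1
  bit 10: 1 → 0
  bit 11: 1 → 0
= 101001010100


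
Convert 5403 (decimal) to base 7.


Divide by 7 repeatedly:
5403 ÷ 7 = 771 remainder 6
771 ÷ 7 = 110 remainder 1
110 ÷ 7 = 15 remainder 5
15 ÷ 7 = 2 remainder 1
2 ÷ 7 = 0 remainder 2
Reading remainders bottom-up:
= 21516
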